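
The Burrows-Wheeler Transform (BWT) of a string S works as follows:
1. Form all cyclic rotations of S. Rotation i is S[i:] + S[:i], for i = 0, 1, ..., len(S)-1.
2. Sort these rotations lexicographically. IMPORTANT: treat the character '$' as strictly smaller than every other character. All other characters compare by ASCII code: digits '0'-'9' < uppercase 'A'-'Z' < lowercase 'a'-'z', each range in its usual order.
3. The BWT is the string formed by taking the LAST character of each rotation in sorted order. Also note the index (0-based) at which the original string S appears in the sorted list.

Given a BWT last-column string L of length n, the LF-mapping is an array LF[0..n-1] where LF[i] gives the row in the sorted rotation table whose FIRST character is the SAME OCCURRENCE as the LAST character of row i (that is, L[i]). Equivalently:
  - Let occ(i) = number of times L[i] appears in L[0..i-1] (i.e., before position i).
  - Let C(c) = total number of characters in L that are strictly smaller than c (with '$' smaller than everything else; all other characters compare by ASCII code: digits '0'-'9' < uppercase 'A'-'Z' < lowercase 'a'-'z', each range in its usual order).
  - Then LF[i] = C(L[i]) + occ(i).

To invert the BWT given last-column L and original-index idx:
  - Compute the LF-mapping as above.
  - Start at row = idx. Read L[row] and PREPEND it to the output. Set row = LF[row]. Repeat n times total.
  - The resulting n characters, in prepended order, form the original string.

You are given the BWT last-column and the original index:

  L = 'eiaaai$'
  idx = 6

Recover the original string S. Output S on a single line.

LF mapping: 4 5 1 2 3 6 0
Walk LF starting at row 6, prepending L[row]:
  step 1: row=6, L[6]='$', prepend. Next row=LF[6]=0
  step 2: row=0, L[0]='e', prepend. Next row=LF[0]=4
  step 3: row=4, L[4]='a', prepend. Next row=LF[4]=3
  step 4: row=3, L[3]='a', prepend. Next row=LF[3]=2
  step 5: row=2, L[2]='a', prepend. Next row=LF[2]=1
  step 6: row=1, L[1]='i', prepend. Next row=LF[1]=5
  step 7: row=5, L[5]='i', prepend. Next row=LF[5]=6
Reversed output: iiaaae$

Answer: iiaaae$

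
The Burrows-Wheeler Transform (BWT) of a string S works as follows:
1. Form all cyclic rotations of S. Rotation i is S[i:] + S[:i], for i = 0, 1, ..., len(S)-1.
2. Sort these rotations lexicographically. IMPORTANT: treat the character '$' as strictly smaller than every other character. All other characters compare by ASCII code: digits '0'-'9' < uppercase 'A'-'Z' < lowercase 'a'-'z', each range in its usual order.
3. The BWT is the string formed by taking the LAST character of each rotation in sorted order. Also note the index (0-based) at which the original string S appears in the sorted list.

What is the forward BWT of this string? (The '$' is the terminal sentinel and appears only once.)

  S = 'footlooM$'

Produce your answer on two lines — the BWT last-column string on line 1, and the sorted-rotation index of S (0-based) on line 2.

Answer: Mo$tolfoo
2

Derivation:
All 9 rotations (rotation i = S[i:]+S[:i]):
  rot[0] = footlooM$
  rot[1] = ootlooM$f
  rot[2] = otlooM$fo
  rot[3] = tlooM$foo
  rot[4] = looM$foot
  rot[5] = ooM$footl
  rot[6] = oM$footlo
  rot[7] = M$footloo
  rot[8] = $footlooM
Sorted (with $ < everything):
  sorted[0] = $footlooM  (last char: 'M')
  sorted[1] = M$footloo  (last char: 'o')
  sorted[2] = footlooM$  (last char: '$')
  sorted[3] = looM$foot  (last char: 't')
  sorted[4] = oM$footlo  (last char: 'o')
  sorted[5] = ooM$footl  (last char: 'l')
  sorted[6] = ootlooM$f  (last char: 'f')
  sorted[7] = otlooM$fo  (last char: 'o')
  sorted[8] = tlooM$foo  (last char: 'o')
Last column: Mo$tolfoo
Original string S is at sorted index 2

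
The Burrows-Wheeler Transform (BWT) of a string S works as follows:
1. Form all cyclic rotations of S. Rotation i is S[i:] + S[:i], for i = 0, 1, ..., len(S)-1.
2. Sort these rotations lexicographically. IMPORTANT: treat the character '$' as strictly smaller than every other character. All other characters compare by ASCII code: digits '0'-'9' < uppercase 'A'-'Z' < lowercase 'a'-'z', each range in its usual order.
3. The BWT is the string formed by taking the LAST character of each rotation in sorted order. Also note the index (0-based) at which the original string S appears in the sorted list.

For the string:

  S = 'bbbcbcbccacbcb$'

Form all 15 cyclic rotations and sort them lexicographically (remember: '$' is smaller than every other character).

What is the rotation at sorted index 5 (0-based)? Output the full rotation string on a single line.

All 15 rotations (rotation i = S[i:]+S[:i]):
  rot[0] = bbbcbcbccacbcb$
  rot[1] = bbcbcbccacbcb$b
  rot[2] = bcbcbccacbcb$bb
  rot[3] = cbcbccacbcb$bbb
  rot[4] = bcbccacbcb$bbbc
  rot[5] = cbccacbcb$bbbcb
  rot[6] = bccacbcb$bbbcbc
  rot[7] = ccacbcb$bbbcbcb
  rot[8] = cacbcb$bbbcbcbc
  rot[9] = acbcb$bbbcbcbcc
  rot[10] = cbcb$bbbcbcbcca
  rot[11] = bcb$bbbcbcbccac
  rot[12] = cb$bbbcbcbccacb
  rot[13] = b$bbbcbcbccacbc
  rot[14] = $bbbcbcbccacbcb
Sorted (with $ < everything):
  sorted[0] = $bbbcbcbccacbcb
  sorted[1] = acbcb$bbbcbcbcc
  sorted[2] = b$bbbcbcbccacbc
  sorted[3] = bbbcbcbccacbcb$
  sorted[4] = bbcbcbccacbcb$b
  sorted[5] = bcb$bbbcbcbccac
  sorted[6] = bcbcbccacbcb$bb
  sorted[7] = bcbccacbcb$bbbc
  sorted[8] = bccacbcb$bbbcbc
  sorted[9] = cacbcb$bbbcbcbc
  sorted[10] = cb$bbbcbcbccacb
  sorted[11] = cbcb$bbbcbcbcca
  sorted[12] = cbcbccacbcb$bbb
  sorted[13] = cbccacbcb$bbbcb
  sorted[14] = ccacbcb$bbbcbcb
sorted[5] = bcb$bbbcbcbccac

Answer: bcb$bbbcbcbccac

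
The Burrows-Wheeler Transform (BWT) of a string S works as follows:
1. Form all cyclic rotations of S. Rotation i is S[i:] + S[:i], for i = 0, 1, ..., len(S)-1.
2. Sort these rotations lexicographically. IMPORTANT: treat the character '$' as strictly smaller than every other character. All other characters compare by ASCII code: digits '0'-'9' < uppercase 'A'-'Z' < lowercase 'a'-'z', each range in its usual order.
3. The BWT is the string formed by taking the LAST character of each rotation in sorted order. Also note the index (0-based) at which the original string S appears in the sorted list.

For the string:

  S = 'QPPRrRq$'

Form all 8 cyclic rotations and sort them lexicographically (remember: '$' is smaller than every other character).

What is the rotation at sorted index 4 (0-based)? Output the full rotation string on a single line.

All 8 rotations (rotation i = S[i:]+S[:i]):
  rot[0] = QPPRrRq$
  rot[1] = PPRrRq$Q
  rot[2] = PRrRq$QP
  rot[3] = RrRq$QPP
  rot[4] = rRq$QPPR
  rot[5] = Rq$QPPRr
  rot[6] = q$QPPRrR
  rot[7] = $QPPRrRq
Sorted (with $ < everything):
  sorted[0] = $QPPRrRq
  sorted[1] = PPRrRq$Q
  sorted[2] = PRrRq$QP
  sorted[3] = QPPRrRq$
  sorted[4] = Rq$QPPRr
  sorted[5] = RrRq$QPP
  sorted[6] = q$QPPRrR
  sorted[7] = rRq$QPPR
sorted[4] = Rq$QPPRr

Answer: Rq$QPPRr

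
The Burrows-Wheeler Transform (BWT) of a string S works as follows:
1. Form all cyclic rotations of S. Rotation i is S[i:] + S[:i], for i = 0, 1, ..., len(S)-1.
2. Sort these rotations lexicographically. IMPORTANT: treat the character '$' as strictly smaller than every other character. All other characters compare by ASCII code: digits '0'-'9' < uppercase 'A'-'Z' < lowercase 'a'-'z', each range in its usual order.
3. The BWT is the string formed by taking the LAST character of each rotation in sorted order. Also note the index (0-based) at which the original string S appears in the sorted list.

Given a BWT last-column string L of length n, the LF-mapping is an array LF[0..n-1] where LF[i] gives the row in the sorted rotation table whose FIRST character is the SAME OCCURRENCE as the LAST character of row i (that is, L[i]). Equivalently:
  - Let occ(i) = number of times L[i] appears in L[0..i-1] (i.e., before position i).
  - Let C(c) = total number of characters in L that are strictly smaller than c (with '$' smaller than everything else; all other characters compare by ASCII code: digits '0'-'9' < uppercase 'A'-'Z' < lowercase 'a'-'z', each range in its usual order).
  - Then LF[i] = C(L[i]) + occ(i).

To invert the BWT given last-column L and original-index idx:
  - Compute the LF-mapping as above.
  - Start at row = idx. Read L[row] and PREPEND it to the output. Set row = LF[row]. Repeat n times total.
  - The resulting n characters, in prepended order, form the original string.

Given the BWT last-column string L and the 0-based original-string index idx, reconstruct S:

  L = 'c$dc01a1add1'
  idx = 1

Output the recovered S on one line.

Answer: 01ddd1aac1c$

Derivation:
LF mapping: 7 0 9 8 1 2 5 3 6 10 11 4
Walk LF starting at row 1, prepending L[row]:
  step 1: row=1, L[1]='$', prepend. Next row=LF[1]=0
  step 2: row=0, L[0]='c', prepend. Next row=LF[0]=7
  step 3: row=7, L[7]='1', prepend. Next row=LF[7]=3
  step 4: row=3, L[3]='c', prepend. Next row=LF[3]=8
  step 5: row=8, L[8]='a', prepend. Next row=LF[8]=6
  step 6: row=6, L[6]='a', prepend. Next row=LF[6]=5
  step 7: row=5, L[5]='1', prepend. Next row=LF[5]=2
  step 8: row=2, L[2]='d', prepend. Next row=LF[2]=9
  step 9: row=9, L[9]='d', prepend. Next row=LF[9]=10
  step 10: row=10, L[10]='d', prepend. Next row=LF[10]=11
  step 11: row=11, L[11]='1', prepend. Next row=LF[11]=4
  step 12: row=4, L[4]='0', prepend. Next row=LF[4]=1
Reversed output: 01ddd1aac1c$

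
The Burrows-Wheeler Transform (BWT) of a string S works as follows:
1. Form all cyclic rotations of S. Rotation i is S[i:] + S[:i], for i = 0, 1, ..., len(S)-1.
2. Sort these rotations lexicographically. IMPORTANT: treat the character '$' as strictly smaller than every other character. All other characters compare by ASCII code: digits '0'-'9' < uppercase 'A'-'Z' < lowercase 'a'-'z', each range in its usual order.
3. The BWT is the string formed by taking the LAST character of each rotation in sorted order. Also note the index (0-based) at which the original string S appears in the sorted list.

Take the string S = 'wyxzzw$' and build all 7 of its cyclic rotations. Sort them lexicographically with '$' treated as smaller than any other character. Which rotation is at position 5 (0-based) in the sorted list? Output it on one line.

Answer: zw$wyxz

Derivation:
All 7 rotations (rotation i = S[i:]+S[:i]):
  rot[0] = wyxzzw$
  rot[1] = yxzzw$w
  rot[2] = xzzw$wy
  rot[3] = zzw$wyx
  rot[4] = zw$wyxz
  rot[5] = w$wyxzz
  rot[6] = $wyxzzw
Sorted (with $ < everything):
  sorted[0] = $wyxzzw
  sorted[1] = w$wyxzz
  sorted[2] = wyxzzw$
  sorted[3] = xzzw$wy
  sorted[4] = yxzzw$w
  sorted[5] = zw$wyxz
  sorted[6] = zzw$wyx
sorted[5] = zw$wyxz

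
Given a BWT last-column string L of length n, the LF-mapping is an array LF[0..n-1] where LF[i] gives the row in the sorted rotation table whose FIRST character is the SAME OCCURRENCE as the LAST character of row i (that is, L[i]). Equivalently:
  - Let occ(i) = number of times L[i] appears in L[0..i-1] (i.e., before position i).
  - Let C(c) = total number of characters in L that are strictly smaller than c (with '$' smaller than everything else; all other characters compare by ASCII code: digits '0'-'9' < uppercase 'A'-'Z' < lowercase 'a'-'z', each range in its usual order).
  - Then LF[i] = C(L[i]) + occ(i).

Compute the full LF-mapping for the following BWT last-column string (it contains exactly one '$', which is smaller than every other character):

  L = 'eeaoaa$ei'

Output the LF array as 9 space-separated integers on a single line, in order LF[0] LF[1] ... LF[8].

Answer: 4 5 1 8 2 3 0 6 7

Derivation:
Char counts: '$':1, 'a':3, 'e':3, 'i':1, 'o':1
C (first-col start): C('$')=0, C('a')=1, C('e')=4, C('i')=7, C('o')=8
L[0]='e': occ=0, LF[0]=C('e')+0=4+0=4
L[1]='e': occ=1, LF[1]=C('e')+1=4+1=5
L[2]='a': occ=0, LF[2]=C('a')+0=1+0=1
L[3]='o': occ=0, LF[3]=C('o')+0=8+0=8
L[4]='a': occ=1, LF[4]=C('a')+1=1+1=2
L[5]='a': occ=2, LF[5]=C('a')+2=1+2=3
L[6]='$': occ=0, LF[6]=C('$')+0=0+0=0
L[7]='e': occ=2, LF[7]=C('e')+2=4+2=6
L[8]='i': occ=0, LF[8]=C('i')+0=7+0=7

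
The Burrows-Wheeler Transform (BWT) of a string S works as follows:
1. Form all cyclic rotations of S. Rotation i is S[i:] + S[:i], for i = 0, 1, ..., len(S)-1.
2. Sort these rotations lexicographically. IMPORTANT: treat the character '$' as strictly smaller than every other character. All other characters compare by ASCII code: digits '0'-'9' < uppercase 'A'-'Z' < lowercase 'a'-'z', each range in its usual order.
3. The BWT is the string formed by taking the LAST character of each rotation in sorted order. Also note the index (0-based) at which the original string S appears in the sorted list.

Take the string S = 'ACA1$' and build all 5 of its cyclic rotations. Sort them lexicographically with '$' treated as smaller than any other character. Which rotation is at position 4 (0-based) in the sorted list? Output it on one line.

All 5 rotations (rotation i = S[i:]+S[:i]):
  rot[0] = ACA1$
  rot[1] = CA1$A
  rot[2] = A1$AC
  rot[3] = 1$ACA
  rot[4] = $ACA1
Sorted (with $ < everything):
  sorted[0] = $ACA1
  sorted[1] = 1$ACA
  sorted[2] = A1$AC
  sorted[3] = ACA1$
  sorted[4] = CA1$A
sorted[4] = CA1$A

Answer: CA1$A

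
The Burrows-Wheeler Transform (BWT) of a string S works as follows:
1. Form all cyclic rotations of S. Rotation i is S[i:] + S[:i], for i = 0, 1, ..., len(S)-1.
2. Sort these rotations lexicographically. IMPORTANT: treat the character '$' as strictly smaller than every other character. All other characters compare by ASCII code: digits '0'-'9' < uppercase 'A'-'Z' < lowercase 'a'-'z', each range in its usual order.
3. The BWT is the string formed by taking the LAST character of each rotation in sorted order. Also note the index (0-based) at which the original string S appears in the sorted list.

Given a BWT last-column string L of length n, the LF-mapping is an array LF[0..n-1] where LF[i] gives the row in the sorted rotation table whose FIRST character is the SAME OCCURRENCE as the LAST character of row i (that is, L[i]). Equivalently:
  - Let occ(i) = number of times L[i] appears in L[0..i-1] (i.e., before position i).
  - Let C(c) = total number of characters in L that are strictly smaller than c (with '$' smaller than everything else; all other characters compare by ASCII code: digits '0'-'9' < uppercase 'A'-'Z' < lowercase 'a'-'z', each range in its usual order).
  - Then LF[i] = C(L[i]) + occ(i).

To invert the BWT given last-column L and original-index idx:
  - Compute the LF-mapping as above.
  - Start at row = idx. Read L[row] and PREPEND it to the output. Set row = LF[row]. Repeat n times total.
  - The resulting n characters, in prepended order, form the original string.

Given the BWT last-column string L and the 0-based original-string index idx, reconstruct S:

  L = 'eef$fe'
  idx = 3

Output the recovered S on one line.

LF mapping: 1 2 4 0 5 3
Walk LF starting at row 3, prepending L[row]:
  step 1: row=3, L[3]='$', prepend. Next row=LF[3]=0
  step 2: row=0, L[0]='e', prepend. Next row=LF[0]=1
  step 3: row=1, L[1]='e', prepend. Next row=LF[1]=2
  step 4: row=2, L[2]='f', prepend. Next row=LF[2]=4
  step 5: row=4, L[4]='f', prepend. Next row=LF[4]=5
  step 6: row=5, L[5]='e', prepend. Next row=LF[5]=3
Reversed output: effee$

Answer: effee$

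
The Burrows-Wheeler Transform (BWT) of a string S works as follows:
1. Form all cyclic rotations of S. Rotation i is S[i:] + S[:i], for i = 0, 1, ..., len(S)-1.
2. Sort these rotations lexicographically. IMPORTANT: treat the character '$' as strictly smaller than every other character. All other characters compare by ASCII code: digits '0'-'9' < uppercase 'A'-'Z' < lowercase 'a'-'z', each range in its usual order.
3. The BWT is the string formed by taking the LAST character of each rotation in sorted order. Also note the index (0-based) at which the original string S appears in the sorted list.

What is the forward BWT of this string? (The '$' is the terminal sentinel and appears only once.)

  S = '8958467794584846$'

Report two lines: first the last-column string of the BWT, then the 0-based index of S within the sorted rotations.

Answer: 69888944467455$78
14

Derivation:
All 17 rotations (rotation i = S[i:]+S[:i]):
  rot[0] = 8958467794584846$
  rot[1] = 958467794584846$8
  rot[2] = 58467794584846$89
  rot[3] = 8467794584846$895
  rot[4] = 467794584846$8958
  rot[5] = 67794584846$89584
  rot[6] = 7794584846$895846
  rot[7] = 794584846$8958467
  rot[8] = 94584846$89584677
  rot[9] = 4584846$895846779
  rot[10] = 584846$8958467794
  rot[11] = 84846$89584677945
  rot[12] = 4846$895846779458
  rot[13] = 846$8958467794584
  rot[14] = 46$89584677945848
  rot[15] = 6$895846779458484
  rot[16] = $8958467794584846
Sorted (with $ < everything):
  sorted[0] = $8958467794584846  (last char: '6')
  sorted[1] = 4584846$895846779  (last char: '9')
  sorted[2] = 46$89584677945848  (last char: '8')
  sorted[3] = 467794584846$8958  (last char: '8')
  sorted[4] = 4846$895846779458  (last char: '8')
  sorted[5] = 58467794584846$89  (last char: '9')
  sorted[6] = 584846$8958467794  (last char: '4')
  sorted[7] = 6$895846779458484  (last char: '4')
  sorted[8] = 67794584846$89584  (last char: '4')
  sorted[9] = 7794584846$895846  (last char: '6')
  sorted[10] = 794584846$8958467  (last char: '7')
  sorted[11] = 846$8958467794584  (last char: '4')
  sorted[12] = 8467794584846$895  (last char: '5')
  sorted[13] = 84846$89584677945  (last char: '5')
  sorted[14] = 8958467794584846$  (last char: '$')
  sorted[15] = 94584846$89584677  (last char: '7')
  sorted[16] = 958467794584846$8  (last char: '8')
Last column: 69888944467455$78
Original string S is at sorted index 14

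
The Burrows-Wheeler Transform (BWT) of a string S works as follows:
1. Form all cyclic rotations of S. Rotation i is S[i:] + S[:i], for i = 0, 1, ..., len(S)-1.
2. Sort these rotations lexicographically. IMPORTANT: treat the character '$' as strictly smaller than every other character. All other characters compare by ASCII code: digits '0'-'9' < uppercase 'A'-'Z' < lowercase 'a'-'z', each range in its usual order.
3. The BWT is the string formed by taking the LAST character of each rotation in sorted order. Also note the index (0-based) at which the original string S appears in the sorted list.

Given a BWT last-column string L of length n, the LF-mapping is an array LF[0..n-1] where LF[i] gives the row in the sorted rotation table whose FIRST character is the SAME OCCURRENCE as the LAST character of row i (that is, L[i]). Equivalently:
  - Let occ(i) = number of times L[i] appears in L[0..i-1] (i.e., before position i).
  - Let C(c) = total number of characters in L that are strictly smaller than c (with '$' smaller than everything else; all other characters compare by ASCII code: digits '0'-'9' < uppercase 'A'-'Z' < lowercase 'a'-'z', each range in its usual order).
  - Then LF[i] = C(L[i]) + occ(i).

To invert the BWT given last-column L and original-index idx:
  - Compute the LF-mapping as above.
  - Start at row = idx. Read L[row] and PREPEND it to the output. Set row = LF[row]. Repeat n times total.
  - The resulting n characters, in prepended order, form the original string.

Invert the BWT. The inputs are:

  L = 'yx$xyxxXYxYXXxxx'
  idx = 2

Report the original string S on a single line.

LF mapping: 14 6 0 7 15 8 9 1 4 10 5 2 3 11 12 13
Walk LF starting at row 2, prepending L[row]:
  step 1: row=2, L[2]='$', prepend. Next row=LF[2]=0
  step 2: row=0, L[0]='y', prepend. Next row=LF[0]=14
  step 3: row=14, L[14]='x', prepend. Next row=LF[14]=12
  step 4: row=12, L[12]='X', prepend. Next row=LF[12]=3
  step 5: row=3, L[3]='x', prepend. Next row=LF[3]=7
  step 6: row=7, L[7]='X', prepend. Next row=LF[7]=1
  step 7: row=1, L[1]='x', prepend. Next row=LF[1]=6
  step 8: row=6, L[6]='x', prepend. Next row=LF[6]=9
  step 9: row=9, L[9]='x', prepend. Next row=LF[9]=10
  step 10: row=10, L[10]='Y', prepend. Next row=LF[10]=5
  step 11: row=5, L[5]='x', prepend. Next row=LF[5]=8
  step 12: row=8, L[8]='Y', prepend. Next row=LF[8]=4
  step 13: row=4, L[4]='y', prepend. Next row=LF[4]=15
  step 14: row=15, L[15]='x', prepend. Next row=LF[15]=13
  step 15: row=13, L[13]='x', prepend. Next row=LF[13]=11
  step 16: row=11, L[11]='X', prepend. Next row=LF[11]=2
Reversed output: XxxyYxYxxxXxXxy$

Answer: XxxyYxYxxxXxXxy$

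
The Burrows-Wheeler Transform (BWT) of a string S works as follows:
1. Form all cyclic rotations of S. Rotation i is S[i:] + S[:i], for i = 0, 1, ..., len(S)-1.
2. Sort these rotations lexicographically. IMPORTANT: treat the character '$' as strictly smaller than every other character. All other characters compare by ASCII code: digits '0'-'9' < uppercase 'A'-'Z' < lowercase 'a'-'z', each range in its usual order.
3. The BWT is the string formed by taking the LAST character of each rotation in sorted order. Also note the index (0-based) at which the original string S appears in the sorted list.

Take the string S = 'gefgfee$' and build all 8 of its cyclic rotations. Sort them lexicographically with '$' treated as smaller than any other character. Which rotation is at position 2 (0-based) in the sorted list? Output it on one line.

All 8 rotations (rotation i = S[i:]+S[:i]):
  rot[0] = gefgfee$
  rot[1] = efgfee$g
  rot[2] = fgfee$ge
  rot[3] = gfee$gef
  rot[4] = fee$gefg
  rot[5] = ee$gefgf
  rot[6] = e$gefgfe
  rot[7] = $gefgfee
Sorted (with $ < everything):
  sorted[0] = $gefgfee
  sorted[1] = e$gefgfe
  sorted[2] = ee$gefgf
  sorted[3] = efgfee$g
  sorted[4] = fee$gefg
  sorted[5] = fgfee$ge
  sorted[6] = gefgfee$
  sorted[7] = gfee$gef
sorted[2] = ee$gefgf

Answer: ee$gefgf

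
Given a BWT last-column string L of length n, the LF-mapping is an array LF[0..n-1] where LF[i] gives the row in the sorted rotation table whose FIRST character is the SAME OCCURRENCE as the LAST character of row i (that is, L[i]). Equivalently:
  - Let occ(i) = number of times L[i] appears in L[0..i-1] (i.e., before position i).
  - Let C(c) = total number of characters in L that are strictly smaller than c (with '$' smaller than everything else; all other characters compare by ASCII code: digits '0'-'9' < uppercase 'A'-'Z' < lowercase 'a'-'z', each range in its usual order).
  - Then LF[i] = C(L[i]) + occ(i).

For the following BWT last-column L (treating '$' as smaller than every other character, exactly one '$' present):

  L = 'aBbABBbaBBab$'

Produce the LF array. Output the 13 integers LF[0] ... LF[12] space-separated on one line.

Answer: 7 2 10 1 3 4 11 8 5 6 9 12 0

Derivation:
Char counts: '$':1, 'A':1, 'B':5, 'a':3, 'b':3
C (first-col start): C('$')=0, C('A')=1, C('B')=2, C('a')=7, C('b')=10
L[0]='a': occ=0, LF[0]=C('a')+0=7+0=7
L[1]='B': occ=0, LF[1]=C('B')+0=2+0=2
L[2]='b': occ=0, LF[2]=C('b')+0=10+0=10
L[3]='A': occ=0, LF[3]=C('A')+0=1+0=1
L[4]='B': occ=1, LF[4]=C('B')+1=2+1=3
L[5]='B': occ=2, LF[5]=C('B')+2=2+2=4
L[6]='b': occ=1, LF[6]=C('b')+1=10+1=11
L[7]='a': occ=1, LF[7]=C('a')+1=7+1=8
L[8]='B': occ=3, LF[8]=C('B')+3=2+3=5
L[9]='B': occ=4, LF[9]=C('B')+4=2+4=6
L[10]='a': occ=2, LF[10]=C('a')+2=7+2=9
L[11]='b': occ=2, LF[11]=C('b')+2=10+2=12
L[12]='$': occ=0, LF[12]=C('$')+0=0+0=0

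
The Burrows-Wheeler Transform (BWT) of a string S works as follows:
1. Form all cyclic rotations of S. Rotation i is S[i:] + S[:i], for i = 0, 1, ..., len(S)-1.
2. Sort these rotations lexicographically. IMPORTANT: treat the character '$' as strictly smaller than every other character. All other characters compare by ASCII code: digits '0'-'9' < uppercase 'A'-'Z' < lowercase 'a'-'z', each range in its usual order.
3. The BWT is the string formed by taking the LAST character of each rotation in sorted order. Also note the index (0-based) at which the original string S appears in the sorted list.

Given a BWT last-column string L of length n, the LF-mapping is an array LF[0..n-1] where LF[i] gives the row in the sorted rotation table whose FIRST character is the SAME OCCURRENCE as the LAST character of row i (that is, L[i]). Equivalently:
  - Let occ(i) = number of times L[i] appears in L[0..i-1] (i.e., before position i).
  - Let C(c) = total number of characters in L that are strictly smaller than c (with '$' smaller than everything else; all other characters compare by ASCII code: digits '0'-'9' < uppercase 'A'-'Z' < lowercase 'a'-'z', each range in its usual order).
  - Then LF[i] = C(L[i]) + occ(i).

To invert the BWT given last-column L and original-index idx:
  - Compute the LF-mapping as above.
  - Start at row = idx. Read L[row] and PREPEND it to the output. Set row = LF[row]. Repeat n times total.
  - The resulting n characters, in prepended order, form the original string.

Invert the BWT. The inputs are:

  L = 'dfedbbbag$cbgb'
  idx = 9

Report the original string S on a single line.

Answer: dbbfacebbbggd$

Derivation:
LF mapping: 8 11 10 9 2 3 4 1 12 0 7 5 13 6
Walk LF starting at row 9, prepending L[row]:
  step 1: row=9, L[9]='$', prepend. Next row=LF[9]=0
  step 2: row=0, L[0]='d', prepend. Next row=LF[0]=8
  step 3: row=8, L[8]='g', prepend. Next row=LF[8]=12
  step 4: row=12, L[12]='g', prepend. Next row=LF[12]=13
  step 5: row=13, L[13]='b', prepend. Next row=LF[13]=6
  step 6: row=6, L[6]='b', prepend. Next row=LF[6]=4
  step 7: row=4, L[4]='b', prepend. Next row=LF[4]=2
  step 8: row=2, L[2]='e', prepend. Next row=LF[2]=10
  step 9: row=10, L[10]='c', prepend. Next row=LF[10]=7
  step 10: row=7, L[7]='a', prepend. Next row=LF[7]=1
  step 11: row=1, L[1]='f', prepend. Next row=LF[1]=11
  step 12: row=11, L[11]='b', prepend. Next row=LF[11]=5
  step 13: row=5, L[5]='b', prepend. Next row=LF[5]=3
  step 14: row=3, L[3]='d', prepend. Next row=LF[3]=9
Reversed output: dbbfacebbbggd$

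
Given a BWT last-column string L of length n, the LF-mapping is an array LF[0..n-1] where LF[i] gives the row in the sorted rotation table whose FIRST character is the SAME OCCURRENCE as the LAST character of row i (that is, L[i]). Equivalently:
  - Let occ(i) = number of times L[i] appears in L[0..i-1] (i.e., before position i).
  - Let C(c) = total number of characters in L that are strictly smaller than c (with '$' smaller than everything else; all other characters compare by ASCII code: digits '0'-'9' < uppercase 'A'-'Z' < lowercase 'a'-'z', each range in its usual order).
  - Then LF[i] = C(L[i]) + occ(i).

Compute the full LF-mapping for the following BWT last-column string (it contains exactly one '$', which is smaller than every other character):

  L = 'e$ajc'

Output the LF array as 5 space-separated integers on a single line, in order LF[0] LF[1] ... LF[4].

Char counts: '$':1, 'a':1, 'c':1, 'e':1, 'j':1
C (first-col start): C('$')=0, C('a')=1, C('c')=2, C('e')=3, C('j')=4
L[0]='e': occ=0, LF[0]=C('e')+0=3+0=3
L[1]='$': occ=0, LF[1]=C('$')+0=0+0=0
L[2]='a': occ=0, LF[2]=C('a')+0=1+0=1
L[3]='j': occ=0, LF[3]=C('j')+0=4+0=4
L[4]='c': occ=0, LF[4]=C('c')+0=2+0=2

Answer: 3 0 1 4 2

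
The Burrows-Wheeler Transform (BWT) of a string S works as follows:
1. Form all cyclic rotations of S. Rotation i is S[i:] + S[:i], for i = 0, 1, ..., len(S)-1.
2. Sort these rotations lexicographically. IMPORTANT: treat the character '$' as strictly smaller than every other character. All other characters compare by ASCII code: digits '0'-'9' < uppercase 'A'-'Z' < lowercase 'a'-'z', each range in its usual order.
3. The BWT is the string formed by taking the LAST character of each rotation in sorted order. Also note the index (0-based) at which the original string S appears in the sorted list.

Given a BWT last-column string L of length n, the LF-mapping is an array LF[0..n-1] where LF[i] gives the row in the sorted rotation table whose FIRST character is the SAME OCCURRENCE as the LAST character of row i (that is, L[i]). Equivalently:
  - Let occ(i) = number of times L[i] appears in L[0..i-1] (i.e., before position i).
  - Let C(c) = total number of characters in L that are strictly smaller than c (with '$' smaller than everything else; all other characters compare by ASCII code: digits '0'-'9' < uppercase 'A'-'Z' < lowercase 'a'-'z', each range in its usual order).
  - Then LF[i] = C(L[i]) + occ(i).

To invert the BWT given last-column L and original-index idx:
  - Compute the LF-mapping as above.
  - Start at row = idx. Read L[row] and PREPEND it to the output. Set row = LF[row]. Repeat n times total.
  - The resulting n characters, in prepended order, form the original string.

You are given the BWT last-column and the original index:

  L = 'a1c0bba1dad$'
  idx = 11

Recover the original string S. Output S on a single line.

Answer: ddbaac101ba$

Derivation:
LF mapping: 4 2 9 1 7 8 5 3 10 6 11 0
Walk LF starting at row 11, prepending L[row]:
  step 1: row=11, L[11]='$', prepend. Next row=LF[11]=0
  step 2: row=0, L[0]='a', prepend. Next row=LF[0]=4
  step 3: row=4, L[4]='b', prepend. Next row=LF[4]=7
  step 4: row=7, L[7]='1', prepend. Next row=LF[7]=3
  step 5: row=3, L[3]='0', prepend. Next row=LF[3]=1
  step 6: row=1, L[1]='1', prepend. Next row=LF[1]=2
  step 7: row=2, L[2]='c', prepend. Next row=LF[2]=9
  step 8: row=9, L[9]='a', prepend. Next row=LF[9]=6
  step 9: row=6, L[6]='a', prepend. Next row=LF[6]=5
  step 10: row=5, L[5]='b', prepend. Next row=LF[5]=8
  step 11: row=8, L[8]='d', prepend. Next row=LF[8]=10
  step 12: row=10, L[10]='d', prepend. Next row=LF[10]=11
Reversed output: ddbaac101ba$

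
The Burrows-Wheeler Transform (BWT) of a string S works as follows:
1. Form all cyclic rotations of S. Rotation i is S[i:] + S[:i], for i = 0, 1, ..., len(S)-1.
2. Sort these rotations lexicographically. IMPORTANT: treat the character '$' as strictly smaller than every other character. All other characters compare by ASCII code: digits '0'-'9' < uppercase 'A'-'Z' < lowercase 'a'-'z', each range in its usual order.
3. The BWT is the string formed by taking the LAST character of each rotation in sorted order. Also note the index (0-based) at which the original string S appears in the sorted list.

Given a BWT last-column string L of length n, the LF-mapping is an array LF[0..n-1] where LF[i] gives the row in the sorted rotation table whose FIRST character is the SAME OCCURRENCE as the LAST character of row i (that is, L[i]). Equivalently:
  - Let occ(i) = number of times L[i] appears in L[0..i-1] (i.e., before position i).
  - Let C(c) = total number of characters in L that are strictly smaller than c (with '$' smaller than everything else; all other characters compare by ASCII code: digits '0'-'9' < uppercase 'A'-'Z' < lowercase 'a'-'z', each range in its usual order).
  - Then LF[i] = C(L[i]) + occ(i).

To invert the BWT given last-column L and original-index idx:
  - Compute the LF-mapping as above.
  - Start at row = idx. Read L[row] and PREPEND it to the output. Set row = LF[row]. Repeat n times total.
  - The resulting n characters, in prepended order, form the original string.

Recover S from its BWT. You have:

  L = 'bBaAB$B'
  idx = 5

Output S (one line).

LF mapping: 6 2 5 1 3 0 4
Walk LF starting at row 5, prepending L[row]:
  step 1: row=5, L[5]='$', prepend. Next row=LF[5]=0
  step 2: row=0, L[0]='b', prepend. Next row=LF[0]=6
  step 3: row=6, L[6]='B', prepend. Next row=LF[6]=4
  step 4: row=4, L[4]='B', prepend. Next row=LF[4]=3
  step 5: row=3, L[3]='A', prepend. Next row=LF[3]=1
  step 6: row=1, L[1]='B', prepend. Next row=LF[1]=2
  step 7: row=2, L[2]='a', prepend. Next row=LF[2]=5
Reversed output: aBABBb$

Answer: aBABBb$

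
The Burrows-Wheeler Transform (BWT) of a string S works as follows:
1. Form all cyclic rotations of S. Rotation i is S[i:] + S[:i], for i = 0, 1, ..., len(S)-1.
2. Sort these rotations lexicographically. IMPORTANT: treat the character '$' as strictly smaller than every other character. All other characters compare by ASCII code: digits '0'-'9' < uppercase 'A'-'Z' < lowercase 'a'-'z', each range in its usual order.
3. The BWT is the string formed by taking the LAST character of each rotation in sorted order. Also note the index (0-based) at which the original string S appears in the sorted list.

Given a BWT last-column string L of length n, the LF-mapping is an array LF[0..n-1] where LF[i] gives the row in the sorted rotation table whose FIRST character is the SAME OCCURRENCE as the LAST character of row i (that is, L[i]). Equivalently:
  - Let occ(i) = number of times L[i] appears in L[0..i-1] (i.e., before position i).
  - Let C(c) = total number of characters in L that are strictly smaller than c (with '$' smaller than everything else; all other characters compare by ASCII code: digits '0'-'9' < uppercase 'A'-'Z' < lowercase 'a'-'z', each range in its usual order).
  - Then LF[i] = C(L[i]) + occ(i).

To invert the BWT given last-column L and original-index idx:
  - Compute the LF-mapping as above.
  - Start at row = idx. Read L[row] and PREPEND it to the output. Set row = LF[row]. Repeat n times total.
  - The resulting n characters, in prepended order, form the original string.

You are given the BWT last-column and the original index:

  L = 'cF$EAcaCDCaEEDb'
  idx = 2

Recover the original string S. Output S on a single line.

Answer: CEaaECFADEbcDc$

Derivation:
LF mapping: 13 9 0 6 1 14 10 2 4 3 11 7 8 5 12
Walk LF starting at row 2, prepending L[row]:
  step 1: row=2, L[2]='$', prepend. Next row=LF[2]=0
  step 2: row=0, L[0]='c', prepend. Next row=LF[0]=13
  step 3: row=13, L[13]='D', prepend. Next row=LF[13]=5
  step 4: row=5, L[5]='c', prepend. Next row=LF[5]=14
  step 5: row=14, L[14]='b', prepend. Next row=LF[14]=12
  step 6: row=12, L[12]='E', prepend. Next row=LF[12]=8
  step 7: row=8, L[8]='D', prepend. Next row=LF[8]=4
  step 8: row=4, L[4]='A', prepend. Next row=LF[4]=1
  step 9: row=1, L[1]='F', prepend. Next row=LF[1]=9
  step 10: row=9, L[9]='C', prepend. Next row=LF[9]=3
  step 11: row=3, L[3]='E', prepend. Next row=LF[3]=6
  step 12: row=6, L[6]='a', prepend. Next row=LF[6]=10
  step 13: row=10, L[10]='a', prepend. Next row=LF[10]=11
  step 14: row=11, L[11]='E', prepend. Next row=LF[11]=7
  step 15: row=7, L[7]='C', prepend. Next row=LF[7]=2
Reversed output: CEaaECFADEbcDc$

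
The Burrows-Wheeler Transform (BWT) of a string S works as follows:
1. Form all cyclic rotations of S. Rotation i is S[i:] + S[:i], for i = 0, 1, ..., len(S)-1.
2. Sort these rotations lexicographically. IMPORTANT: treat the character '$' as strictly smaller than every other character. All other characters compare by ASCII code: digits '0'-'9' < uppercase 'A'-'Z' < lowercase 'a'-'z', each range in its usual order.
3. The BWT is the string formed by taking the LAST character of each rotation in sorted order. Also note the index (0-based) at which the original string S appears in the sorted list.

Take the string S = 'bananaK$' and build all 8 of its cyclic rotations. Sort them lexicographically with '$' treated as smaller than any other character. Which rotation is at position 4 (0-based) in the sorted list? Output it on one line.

All 8 rotations (rotation i = S[i:]+S[:i]):
  rot[0] = bananaK$
  rot[1] = ananaK$b
  rot[2] = nanaK$ba
  rot[3] = anaK$ban
  rot[4] = naK$bana
  rot[5] = aK$banan
  rot[6] = K$banana
  rot[7] = $bananaK
Sorted (with $ < everything):
  sorted[0] = $bananaK
  sorted[1] = K$banana
  sorted[2] = aK$banan
  sorted[3] = anaK$ban
  sorted[4] = ananaK$b
  sorted[5] = bananaK$
  sorted[6] = naK$bana
  sorted[7] = nanaK$ba
sorted[4] = ananaK$b

Answer: ananaK$b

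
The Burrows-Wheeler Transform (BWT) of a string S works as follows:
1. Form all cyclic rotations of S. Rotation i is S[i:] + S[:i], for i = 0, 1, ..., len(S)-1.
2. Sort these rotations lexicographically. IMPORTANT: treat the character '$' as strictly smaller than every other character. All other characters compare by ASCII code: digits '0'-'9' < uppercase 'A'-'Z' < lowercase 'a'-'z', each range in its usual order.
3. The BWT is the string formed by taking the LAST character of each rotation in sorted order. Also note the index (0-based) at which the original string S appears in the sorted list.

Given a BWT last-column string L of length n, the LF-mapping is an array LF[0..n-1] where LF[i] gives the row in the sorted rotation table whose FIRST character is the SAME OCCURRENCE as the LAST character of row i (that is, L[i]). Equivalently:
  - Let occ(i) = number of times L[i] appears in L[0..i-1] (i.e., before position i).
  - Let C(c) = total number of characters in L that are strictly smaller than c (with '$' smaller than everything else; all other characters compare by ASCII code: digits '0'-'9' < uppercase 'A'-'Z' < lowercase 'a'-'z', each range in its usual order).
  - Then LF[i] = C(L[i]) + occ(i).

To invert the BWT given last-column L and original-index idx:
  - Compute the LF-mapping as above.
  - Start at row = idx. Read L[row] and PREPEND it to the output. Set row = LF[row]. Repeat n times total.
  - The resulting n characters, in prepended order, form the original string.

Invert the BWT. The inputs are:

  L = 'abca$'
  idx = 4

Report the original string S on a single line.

Answer: caba$

Derivation:
LF mapping: 1 3 4 2 0
Walk LF starting at row 4, prepending L[row]:
  step 1: row=4, L[4]='$', prepend. Next row=LF[4]=0
  step 2: row=0, L[0]='a', prepend. Next row=LF[0]=1
  step 3: row=1, L[1]='b', prepend. Next row=LF[1]=3
  step 4: row=3, L[3]='a', prepend. Next row=LF[3]=2
  step 5: row=2, L[2]='c', prepend. Next row=LF[2]=4
Reversed output: caba$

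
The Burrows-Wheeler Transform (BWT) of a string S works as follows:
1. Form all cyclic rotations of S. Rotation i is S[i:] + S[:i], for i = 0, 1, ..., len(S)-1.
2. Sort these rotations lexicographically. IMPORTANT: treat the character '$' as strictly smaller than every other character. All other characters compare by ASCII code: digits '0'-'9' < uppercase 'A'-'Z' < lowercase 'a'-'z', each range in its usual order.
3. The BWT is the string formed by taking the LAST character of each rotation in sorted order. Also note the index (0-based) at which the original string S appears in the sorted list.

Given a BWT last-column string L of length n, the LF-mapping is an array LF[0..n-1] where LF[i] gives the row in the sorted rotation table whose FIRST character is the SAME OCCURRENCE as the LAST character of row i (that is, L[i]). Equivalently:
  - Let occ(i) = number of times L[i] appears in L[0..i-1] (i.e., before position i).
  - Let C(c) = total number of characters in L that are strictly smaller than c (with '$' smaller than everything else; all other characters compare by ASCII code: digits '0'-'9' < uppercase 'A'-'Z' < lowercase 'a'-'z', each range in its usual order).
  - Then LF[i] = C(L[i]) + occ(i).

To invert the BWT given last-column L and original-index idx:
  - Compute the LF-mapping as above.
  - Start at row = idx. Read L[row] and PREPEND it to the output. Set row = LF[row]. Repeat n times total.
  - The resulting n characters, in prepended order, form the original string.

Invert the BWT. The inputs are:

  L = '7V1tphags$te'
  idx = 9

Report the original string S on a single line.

LF mapping: 2 3 1 10 8 7 4 6 9 0 11 5
Walk LF starting at row 9, prepending L[row]:
  step 1: row=9, L[9]='$', prepend. Next row=LF[9]=0
  step 2: row=0, L[0]='7', prepend. Next row=LF[0]=2
  step 3: row=2, L[2]='1', prepend. Next row=LF[2]=1
  step 4: row=1, L[1]='V', prepend. Next row=LF[1]=3
  step 5: row=3, L[3]='t', prepend. Next row=LF[3]=10
  step 6: row=10, L[10]='t', prepend. Next row=LF[10]=11
  step 7: row=11, L[11]='e', prepend. Next row=LF[11]=5
  step 8: row=5, L[5]='h', prepend. Next row=LF[5]=7
  step 9: row=7, L[7]='g', prepend. Next row=LF[7]=6
  step 10: row=6, L[6]='a', prepend. Next row=LF[6]=4
  step 11: row=4, L[4]='p', prepend. Next row=LF[4]=8
  step 12: row=8, L[8]='s', prepend. Next row=LF[8]=9
Reversed output: spaghettV17$

Answer: spaghettV17$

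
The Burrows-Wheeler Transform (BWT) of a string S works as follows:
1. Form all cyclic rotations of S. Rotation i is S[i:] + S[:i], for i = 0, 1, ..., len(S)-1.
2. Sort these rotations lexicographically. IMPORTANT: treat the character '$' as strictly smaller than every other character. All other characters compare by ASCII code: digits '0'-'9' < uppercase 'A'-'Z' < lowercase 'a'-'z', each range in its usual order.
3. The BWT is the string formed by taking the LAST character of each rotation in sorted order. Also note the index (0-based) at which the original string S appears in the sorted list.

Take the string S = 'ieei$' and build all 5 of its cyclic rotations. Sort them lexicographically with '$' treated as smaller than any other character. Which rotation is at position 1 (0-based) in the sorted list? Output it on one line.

All 5 rotations (rotation i = S[i:]+S[:i]):
  rot[0] = ieei$
  rot[1] = eei$i
  rot[2] = ei$ie
  rot[3] = i$iee
  rot[4] = $ieei
Sorted (with $ < everything):
  sorted[0] = $ieei
  sorted[1] = eei$i
  sorted[2] = ei$ie
  sorted[3] = i$iee
  sorted[4] = ieei$
sorted[1] = eei$i

Answer: eei$i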